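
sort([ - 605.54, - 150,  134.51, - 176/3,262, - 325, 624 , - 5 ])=[ - 605.54, - 325, - 150, - 176/3, - 5,134.51,262,624] 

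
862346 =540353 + 321993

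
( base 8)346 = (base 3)22112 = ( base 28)86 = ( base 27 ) 8E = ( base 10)230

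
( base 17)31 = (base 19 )2E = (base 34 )1i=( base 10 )52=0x34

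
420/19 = 22 + 2/19 = 22.11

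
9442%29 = 17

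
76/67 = 76/67=1.13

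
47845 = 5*9569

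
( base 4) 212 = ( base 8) 46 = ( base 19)20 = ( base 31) 17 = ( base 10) 38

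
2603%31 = 30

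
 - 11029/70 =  - 11029/70   =  - 157.56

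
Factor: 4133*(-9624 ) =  - 2^3*3^1*401^1*4133^1= - 39775992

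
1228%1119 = 109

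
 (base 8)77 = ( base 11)58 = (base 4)333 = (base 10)63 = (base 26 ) 2B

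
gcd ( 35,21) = 7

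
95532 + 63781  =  159313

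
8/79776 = 1/9972 =0.00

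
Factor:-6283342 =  - 2^1*13^1*241667^1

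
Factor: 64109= 64109^1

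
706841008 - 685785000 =21056008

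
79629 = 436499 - 356870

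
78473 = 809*97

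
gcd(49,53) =1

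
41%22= 19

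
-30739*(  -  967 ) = 29724613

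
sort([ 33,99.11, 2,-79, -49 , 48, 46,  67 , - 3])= [ -79,-49 , - 3,2,33, 46 , 48,67,99.11] 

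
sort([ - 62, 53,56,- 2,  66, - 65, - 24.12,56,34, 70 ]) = [ - 65, - 62 , - 24.12, - 2,34, 53, 56, 56 , 66, 70]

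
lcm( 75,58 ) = 4350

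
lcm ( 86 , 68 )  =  2924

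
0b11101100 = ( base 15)10B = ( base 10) 236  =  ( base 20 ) bg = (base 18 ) D2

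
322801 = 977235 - 654434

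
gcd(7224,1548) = 516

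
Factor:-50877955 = -5^1  *  23^1 *97^1*4561^1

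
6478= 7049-571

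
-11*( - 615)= 6765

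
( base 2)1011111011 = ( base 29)Q9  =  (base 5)11023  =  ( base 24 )17J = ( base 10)763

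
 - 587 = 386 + - 973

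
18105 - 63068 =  - 44963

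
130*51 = 6630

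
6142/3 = 2047 + 1/3 = 2047.33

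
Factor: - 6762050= -2^1* 5^2*135241^1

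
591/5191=591/5191 = 0.11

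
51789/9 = 17263/3 = 5754.33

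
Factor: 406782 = 2^1*3^8*31^1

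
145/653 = 145/653 =0.22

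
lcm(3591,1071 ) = 61047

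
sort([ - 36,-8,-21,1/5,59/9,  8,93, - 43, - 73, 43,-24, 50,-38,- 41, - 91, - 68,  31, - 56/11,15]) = [  -  91,-73, - 68, - 43, - 41, - 38,-36, - 24,-21, - 8,  -  56/11, 1/5, 59/9, 8,15, 31, 43,50,  93]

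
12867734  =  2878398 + 9989336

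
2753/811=3 + 320/811 = 3.39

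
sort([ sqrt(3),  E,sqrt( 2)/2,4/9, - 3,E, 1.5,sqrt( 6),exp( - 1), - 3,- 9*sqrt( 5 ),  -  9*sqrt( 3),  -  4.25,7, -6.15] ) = [ - 9*sqrt( 5), - 9*sqrt( 3 ) , - 6.15,  -  4.25, - 3, - 3,exp( - 1),4/9, sqrt( 2 )/2,1.5,sqrt( 3),  sqrt( 6), E , E,7] 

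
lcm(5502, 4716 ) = 33012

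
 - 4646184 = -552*8417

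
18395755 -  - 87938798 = 106334553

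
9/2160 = 1/240  =  0.00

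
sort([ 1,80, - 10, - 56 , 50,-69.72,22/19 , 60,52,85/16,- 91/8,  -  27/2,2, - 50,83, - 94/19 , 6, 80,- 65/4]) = [-69.72, - 56,- 50, - 65/4, - 27/2, -91/8, - 10, - 94/19, 1,22/19 , 2,85/16,6,50,52, 60,80,80,83 ]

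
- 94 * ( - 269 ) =25286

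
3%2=1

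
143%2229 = 143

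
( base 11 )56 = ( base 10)61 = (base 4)331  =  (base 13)49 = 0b111101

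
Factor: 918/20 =459/10   =  2^( - 1) * 3^3*5^( - 1) * 17^1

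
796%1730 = 796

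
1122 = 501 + 621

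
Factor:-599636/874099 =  - 2^2*149909^1* 874099^(- 1 ) 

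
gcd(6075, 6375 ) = 75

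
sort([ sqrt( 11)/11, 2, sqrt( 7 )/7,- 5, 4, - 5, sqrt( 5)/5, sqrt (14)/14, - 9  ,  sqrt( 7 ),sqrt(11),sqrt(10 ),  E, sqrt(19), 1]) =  [ - 9, - 5, - 5, sqrt( 14)/14,sqrt( 11 )/11, sqrt( 7) /7,sqrt( 5 ) /5, 1, 2, sqrt (7), E, sqrt( 10 ), sqrt( 11 ), 4,sqrt ( 19) ] 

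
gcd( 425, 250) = 25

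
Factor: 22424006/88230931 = 2^1*11^1*1109^( - 1 )*79559^(-1) * 1019273^1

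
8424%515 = 184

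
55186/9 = 55186/9 = 6131.78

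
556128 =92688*6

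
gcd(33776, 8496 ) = 16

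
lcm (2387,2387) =2387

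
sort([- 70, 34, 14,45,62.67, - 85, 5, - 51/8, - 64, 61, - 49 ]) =[ - 85, - 70, - 64, - 49, - 51/8, 5, 14, 34,45, 61, 62.67 ]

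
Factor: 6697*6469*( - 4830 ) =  - 209249573190 = - 2^1  *3^1*5^1* 7^1*23^1*37^1*181^1*6469^1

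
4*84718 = 338872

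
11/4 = 2 + 3/4 = 2.75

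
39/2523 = 13/841  =  0.02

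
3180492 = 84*37863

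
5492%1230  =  572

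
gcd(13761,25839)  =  99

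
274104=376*729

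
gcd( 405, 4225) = 5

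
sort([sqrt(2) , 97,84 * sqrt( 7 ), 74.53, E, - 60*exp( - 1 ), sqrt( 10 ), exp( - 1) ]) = [-60*exp( - 1 ),exp( - 1), sqrt (2), E, sqrt(10), 74.53,  97, 84 * sqrt( 7) ] 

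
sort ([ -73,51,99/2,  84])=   [-73,99/2, 51,84] 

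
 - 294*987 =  - 290178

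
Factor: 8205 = 3^1* 5^1*547^1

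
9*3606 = 32454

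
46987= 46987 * 1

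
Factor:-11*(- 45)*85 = 3^2*5^2*11^1 * 17^1 =42075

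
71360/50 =1427 + 1/5 = 1427.20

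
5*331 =1655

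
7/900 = 7/900 = 0.01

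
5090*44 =223960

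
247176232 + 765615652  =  1012791884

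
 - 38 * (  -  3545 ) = 134710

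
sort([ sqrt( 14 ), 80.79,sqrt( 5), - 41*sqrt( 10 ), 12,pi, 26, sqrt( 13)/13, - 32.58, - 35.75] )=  [ - 41 * sqrt( 10 ) , - 35.75, -32.58, sqrt( 13 )/13, sqrt (5),pi, sqrt(14), 12, 26, 80.79] 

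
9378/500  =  4689/250  =  18.76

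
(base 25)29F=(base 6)10522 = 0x5d2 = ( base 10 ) 1490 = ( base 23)2ii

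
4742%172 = 98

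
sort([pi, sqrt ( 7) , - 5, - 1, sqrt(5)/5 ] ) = [ - 5,  -  1, sqrt ( 5)/5,  sqrt (7), pi]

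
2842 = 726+2116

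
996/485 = 2 + 26/485 = 2.05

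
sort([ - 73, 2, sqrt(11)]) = [  -  73,  2,sqrt( 11)] 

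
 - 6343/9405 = -1+3062/9405 = -0.67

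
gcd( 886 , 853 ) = 1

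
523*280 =146440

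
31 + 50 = 81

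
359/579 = 359/579 = 0.62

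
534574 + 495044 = 1029618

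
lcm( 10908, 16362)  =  32724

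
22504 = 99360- 76856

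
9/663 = 3/221 = 0.01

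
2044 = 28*73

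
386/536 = 193/268 = 0.72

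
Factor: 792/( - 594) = - 2^2*3^ (-1) = -4/3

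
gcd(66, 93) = 3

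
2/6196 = 1/3098= 0.00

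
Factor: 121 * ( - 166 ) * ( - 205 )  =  4117630=2^1 *5^1*11^2 * 41^1*83^1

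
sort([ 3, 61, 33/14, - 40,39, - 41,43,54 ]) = [ - 41, -40,  33/14, 3 , 39,43,  54,  61]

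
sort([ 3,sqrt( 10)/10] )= [sqrt( 10)/10,3 ]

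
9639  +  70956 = 80595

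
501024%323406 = 177618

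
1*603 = 603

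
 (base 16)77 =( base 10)119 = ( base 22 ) 59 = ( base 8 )167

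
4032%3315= 717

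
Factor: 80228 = 2^2*31^1 *647^1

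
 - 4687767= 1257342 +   -  5945109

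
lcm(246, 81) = 6642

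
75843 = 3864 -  - 71979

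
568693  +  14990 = 583683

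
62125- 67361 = - 5236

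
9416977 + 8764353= 18181330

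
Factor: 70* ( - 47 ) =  - 2^1 * 5^1*7^1*47^1 = - 3290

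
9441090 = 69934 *135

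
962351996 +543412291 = 1505764287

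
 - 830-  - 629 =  - 201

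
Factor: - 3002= - 2^1*19^1*79^1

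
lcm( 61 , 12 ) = 732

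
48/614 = 24/307 = 0.08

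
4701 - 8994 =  - 4293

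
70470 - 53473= 16997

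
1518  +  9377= 10895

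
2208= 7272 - 5064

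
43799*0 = 0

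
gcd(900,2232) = 36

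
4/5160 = 1/1290=0.00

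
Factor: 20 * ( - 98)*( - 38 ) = 74480= 2^4*5^1 * 7^2*19^1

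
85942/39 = 85942/39 = 2203.64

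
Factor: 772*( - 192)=-148224 = - 2^8 * 3^1*193^1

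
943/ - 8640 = -1+7697/8640 = - 0.11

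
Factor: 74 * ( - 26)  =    -  2^2 * 13^1*37^1= - 1924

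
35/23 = 1+12/23= 1.52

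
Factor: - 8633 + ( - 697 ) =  - 9330 = - 2^1*3^1 * 5^1*311^1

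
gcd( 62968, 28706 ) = 926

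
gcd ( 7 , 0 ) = 7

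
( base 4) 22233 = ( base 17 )267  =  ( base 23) 16K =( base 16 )2af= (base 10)687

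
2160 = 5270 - 3110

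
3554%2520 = 1034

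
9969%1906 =439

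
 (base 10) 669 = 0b1010011101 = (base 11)559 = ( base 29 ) N2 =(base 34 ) jn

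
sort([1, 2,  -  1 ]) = [ - 1,1, 2]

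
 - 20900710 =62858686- 83759396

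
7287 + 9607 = 16894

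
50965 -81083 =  - 30118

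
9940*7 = 69580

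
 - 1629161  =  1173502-2802663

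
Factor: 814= 2^1*11^1*37^1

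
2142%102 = 0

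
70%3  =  1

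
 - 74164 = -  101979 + 27815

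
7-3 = 4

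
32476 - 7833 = 24643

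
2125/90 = 23 +11/18 = 23.61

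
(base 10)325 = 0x145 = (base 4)11011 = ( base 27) C1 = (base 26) CD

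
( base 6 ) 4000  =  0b1101100000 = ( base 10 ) 864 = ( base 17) 2GE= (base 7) 2343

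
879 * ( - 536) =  - 471144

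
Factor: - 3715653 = - 3^1*1238551^1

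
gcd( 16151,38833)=1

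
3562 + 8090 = 11652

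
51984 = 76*684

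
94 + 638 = 732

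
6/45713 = 6/45713 = 0.00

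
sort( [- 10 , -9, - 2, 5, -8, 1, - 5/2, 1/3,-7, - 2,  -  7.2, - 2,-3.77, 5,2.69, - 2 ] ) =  [  -  10,-9, - 8, - 7.2, - 7,-3.77, -5/2 , - 2,-2, - 2, -2, 1/3,1,2.69, 5,5] 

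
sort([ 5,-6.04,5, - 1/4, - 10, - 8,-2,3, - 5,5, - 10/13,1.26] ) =[ - 10, - 8,  -  6.04, - 5, - 2,-10/13, - 1/4 , 1.26,3 , 5,  5,5] 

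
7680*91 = 698880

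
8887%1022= 711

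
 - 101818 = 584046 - 685864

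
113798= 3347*34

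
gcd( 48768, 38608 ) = 2032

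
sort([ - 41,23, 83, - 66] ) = [ - 66, - 41,23, 83] 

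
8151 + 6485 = 14636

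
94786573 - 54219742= 40566831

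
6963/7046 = 6963/7046 = 0.99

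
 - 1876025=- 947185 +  - 928840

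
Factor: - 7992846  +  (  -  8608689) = -3^2*5^1*19^1*19417^1 = - 16601535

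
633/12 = 211/4 = 52.75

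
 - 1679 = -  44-1635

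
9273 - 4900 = 4373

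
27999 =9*3111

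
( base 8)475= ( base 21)F2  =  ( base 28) B9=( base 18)hb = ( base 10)317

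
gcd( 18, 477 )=9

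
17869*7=125083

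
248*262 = 64976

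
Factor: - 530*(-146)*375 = 2^2*3^1 * 5^4*53^1*73^1 = 29017500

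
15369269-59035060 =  - 43665791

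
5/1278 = 5/1278 = 0.00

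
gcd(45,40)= 5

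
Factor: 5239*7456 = 39061984 = 2^5 * 13^2 * 31^1 * 233^1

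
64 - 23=41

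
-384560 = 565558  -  950118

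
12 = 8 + 4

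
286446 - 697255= -410809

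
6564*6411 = 42081804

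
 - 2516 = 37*( - 68) 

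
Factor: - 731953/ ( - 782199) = 3^(  -  2 )  *  11^( - 1)*317^1*2309^1*7901^( - 1 )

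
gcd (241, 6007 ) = 1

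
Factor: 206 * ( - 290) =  - 59740 = - 2^2*5^1*29^1 * 103^1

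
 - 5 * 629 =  - 3145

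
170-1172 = -1002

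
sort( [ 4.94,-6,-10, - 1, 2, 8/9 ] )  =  [ - 10,-6, - 1,8/9, 2, 4.94] 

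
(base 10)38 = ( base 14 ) 2a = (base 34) 14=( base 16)26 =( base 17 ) 24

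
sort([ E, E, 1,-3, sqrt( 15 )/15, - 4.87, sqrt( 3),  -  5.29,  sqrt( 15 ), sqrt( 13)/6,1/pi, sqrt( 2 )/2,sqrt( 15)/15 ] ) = [ - 5.29, - 4.87, - 3,sqrt( 15 ) /15,sqrt( 15)/15, 1/pi,sqrt(13)/6, sqrt( 2)/2,1  ,  sqrt( 3 ), E, E, sqrt (15)] 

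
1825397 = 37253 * 49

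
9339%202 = 47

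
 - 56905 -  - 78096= 21191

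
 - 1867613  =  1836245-3703858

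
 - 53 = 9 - 62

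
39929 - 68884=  - 28955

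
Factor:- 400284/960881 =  - 2^2*3^2 * 607^( - 1)*1583^ ( - 1)* 11119^1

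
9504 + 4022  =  13526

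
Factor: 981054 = 2^1 * 3^2 * 54503^1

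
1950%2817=1950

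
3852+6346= 10198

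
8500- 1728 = 6772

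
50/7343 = 50/7343 = 0.01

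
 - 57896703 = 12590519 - 70487222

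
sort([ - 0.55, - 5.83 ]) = [ - 5.83, -0.55]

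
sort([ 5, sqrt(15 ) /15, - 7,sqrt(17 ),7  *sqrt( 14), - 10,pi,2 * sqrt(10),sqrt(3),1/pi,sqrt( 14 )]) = [ - 10  , - 7,sqrt(15)/15,1/pi, sqrt(3 ) , pi, sqrt( 14 ),sqrt(17 ), 5, 2*sqrt (10),7* sqrt( 14) ] 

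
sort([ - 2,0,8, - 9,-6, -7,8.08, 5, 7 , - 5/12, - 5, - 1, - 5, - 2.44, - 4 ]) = [ - 9, - 7,- 6 , - 5,-5, - 4, - 2.44, - 2, - 1,-5/12,0,5,7,8 , 8.08 ]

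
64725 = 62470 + 2255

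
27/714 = 9/238= 0.04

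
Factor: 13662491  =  113^1* 120907^1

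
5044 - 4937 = 107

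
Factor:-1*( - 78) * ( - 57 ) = - 2^1*3^2*13^1*19^1 = - 4446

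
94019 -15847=78172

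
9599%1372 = 1367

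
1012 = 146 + 866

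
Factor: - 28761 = -3^1*9587^1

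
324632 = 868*374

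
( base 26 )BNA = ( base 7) 32311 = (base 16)1f6c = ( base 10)8044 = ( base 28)a78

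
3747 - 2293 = 1454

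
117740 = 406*290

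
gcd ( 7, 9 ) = 1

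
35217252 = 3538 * 9954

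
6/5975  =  6/5975 =0.00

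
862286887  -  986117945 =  - 123831058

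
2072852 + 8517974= 10590826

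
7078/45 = 7078/45 = 157.29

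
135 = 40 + 95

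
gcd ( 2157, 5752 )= 719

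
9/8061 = 3/2687= 0.00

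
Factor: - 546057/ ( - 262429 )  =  747/359=   3^2*83^1*359^(  -  1 ) 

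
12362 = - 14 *( - 883) 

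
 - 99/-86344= 99/86344= 0.00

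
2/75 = 2/75=0.03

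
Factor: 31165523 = 1399^1*22277^1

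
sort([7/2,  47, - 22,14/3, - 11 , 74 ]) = [- 22, - 11 , 7/2, 14/3, 47 , 74]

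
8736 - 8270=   466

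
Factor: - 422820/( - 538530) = 2^1*3^5*619^( - 1 )  =  486/619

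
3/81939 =1/27313  =  0.00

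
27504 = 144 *191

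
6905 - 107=6798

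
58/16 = 29/8 = 3.62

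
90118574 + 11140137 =101258711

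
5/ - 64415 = -1 + 12882/12883= - 0.00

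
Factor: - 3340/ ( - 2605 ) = 668/521 = 2^2* 167^1*521^( - 1 ) 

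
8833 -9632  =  -799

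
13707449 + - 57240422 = - 43532973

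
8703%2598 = 909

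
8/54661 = 8/54661 = 0.00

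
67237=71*947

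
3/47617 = 3/47617 = 0.00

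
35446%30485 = 4961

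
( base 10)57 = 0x39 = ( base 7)111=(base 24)29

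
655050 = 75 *8734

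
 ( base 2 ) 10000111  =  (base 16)87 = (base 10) 135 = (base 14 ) 99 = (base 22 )63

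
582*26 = 15132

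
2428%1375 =1053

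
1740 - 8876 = -7136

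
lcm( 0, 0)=0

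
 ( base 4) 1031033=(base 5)124233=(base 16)134f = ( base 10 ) 4943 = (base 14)1B31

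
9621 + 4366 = 13987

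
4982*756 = 3766392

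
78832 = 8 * 9854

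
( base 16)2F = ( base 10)47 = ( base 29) 1i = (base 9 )52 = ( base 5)142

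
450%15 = 0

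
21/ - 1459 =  - 21/1459 = - 0.01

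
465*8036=3736740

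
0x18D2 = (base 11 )4857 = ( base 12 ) 3816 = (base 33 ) 5RI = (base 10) 6354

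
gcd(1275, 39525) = 1275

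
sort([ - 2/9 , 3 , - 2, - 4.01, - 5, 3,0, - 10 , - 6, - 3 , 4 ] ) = [ - 10 ,-6, - 5, - 4.01, - 3, - 2, - 2/9, 0  ,  3,3,4 ]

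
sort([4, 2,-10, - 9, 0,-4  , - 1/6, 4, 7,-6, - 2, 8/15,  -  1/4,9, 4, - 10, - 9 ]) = [ - 10, - 10, - 9, - 9, - 6, - 4, - 2, - 1/4, - 1/6,0, 8/15, 2, 4,4,4, 7, 9 ] 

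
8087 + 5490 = 13577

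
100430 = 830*121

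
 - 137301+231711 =94410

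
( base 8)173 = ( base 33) 3o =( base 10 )123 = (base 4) 1323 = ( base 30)43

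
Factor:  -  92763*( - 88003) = 3^2*11^1*937^1  *88003^1 = 8163422289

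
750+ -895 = -145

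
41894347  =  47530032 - 5635685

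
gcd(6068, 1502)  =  2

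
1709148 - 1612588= 96560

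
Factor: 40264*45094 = 2^4*7^2  *  719^1*3221^1 = 1815664816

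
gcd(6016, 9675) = 1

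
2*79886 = 159772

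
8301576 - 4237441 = 4064135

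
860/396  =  2 + 17/99  =  2.17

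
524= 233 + 291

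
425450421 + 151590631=577041052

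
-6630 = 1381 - 8011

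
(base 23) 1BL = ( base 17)2D4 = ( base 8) 1443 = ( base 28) 10j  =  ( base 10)803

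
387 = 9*43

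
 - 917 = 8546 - 9463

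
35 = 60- 25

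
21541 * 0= 0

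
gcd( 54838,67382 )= 14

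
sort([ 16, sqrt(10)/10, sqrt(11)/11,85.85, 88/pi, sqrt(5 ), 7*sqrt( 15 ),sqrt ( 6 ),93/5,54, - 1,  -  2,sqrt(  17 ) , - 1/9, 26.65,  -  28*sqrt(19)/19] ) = [ - 28*sqrt( 19)/19,-2,-1, - 1/9 , sqrt(11 )/11, sqrt( 10 ) /10, sqrt ( 5 ),sqrt (6), sqrt ( 17), 16, 93/5, 26.65, 7 * sqrt(15 ),88/pi, 54, 85.85]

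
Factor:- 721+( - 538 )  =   -1259^1 = - 1259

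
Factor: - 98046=-2^1 * 3^2*13^1* 419^1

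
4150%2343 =1807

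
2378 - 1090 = 1288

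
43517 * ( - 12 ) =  - 522204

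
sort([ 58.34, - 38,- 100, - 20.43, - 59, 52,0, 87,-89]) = [-100, - 89, - 59,  -  38, - 20.43, 0 , 52, 58.34,  87]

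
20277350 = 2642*7675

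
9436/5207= 1 + 4229/5207 = 1.81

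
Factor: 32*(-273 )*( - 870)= 7600320 = 2^6*3^2*5^1*7^1*13^1*29^1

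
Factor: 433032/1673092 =108258/418273 =2^1 *3^1 * 18043^1*418273^( - 1) 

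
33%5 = 3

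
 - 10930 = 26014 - 36944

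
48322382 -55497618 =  - 7175236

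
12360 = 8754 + 3606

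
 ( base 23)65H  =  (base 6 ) 23150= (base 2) 110011101010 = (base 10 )3306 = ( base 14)12c2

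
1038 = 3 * 346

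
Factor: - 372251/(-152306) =2^( - 1)*7^( -1)*23^( - 1)*787^1= 787/322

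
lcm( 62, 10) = 310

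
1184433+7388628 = 8573061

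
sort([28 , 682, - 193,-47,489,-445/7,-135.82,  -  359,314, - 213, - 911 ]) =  [  -  911, - 359,  -  213,- 193, - 135.82, - 445/7, - 47,28,314,489, 682]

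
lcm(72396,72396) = 72396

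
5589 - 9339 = - 3750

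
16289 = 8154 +8135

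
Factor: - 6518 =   -  2^1*3259^1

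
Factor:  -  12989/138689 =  - 31/331 = -31^1*331^( - 1 )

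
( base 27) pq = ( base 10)701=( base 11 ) 588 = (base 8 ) 1275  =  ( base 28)P1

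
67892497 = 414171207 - 346278710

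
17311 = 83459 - 66148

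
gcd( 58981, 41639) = 13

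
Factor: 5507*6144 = 33835008 = 2^11*3^1*5507^1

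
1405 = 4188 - 2783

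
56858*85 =4832930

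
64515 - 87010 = -22495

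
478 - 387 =91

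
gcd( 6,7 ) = 1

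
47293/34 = 47293/34 = 1390.97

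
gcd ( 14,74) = 2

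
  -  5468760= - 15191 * 360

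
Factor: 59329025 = 5^2*7^1*339023^1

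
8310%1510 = 760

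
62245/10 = 12449/2= 6224.50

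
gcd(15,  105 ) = 15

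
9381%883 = 551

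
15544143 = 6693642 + 8850501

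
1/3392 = 1/3392 = 0.00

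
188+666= 854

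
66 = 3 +63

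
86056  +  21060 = 107116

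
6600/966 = 6 + 134/161 = 6.83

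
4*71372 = 285488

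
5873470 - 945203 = 4928267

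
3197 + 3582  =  6779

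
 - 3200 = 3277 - 6477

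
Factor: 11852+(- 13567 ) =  - 1715 = - 5^1*7^3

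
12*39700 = 476400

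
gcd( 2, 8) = 2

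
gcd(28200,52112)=8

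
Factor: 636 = 2^2*3^1*53^1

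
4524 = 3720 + 804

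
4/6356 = 1/1589 = 0.00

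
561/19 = 561/19 = 29.53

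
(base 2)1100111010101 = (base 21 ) EKJ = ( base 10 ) 6613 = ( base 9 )10057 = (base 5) 202423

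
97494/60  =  1624 + 9/10=1624.90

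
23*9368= 215464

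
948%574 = 374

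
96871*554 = 53666534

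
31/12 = 31/12 = 2.58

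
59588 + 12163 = 71751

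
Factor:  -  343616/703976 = -2^3*59^1*967^( - 1 ) = -472/967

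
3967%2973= 994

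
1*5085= 5085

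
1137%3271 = 1137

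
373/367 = 1 + 6/367  =  1.02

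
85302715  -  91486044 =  - 6183329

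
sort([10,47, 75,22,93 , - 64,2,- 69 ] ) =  [ - 69,-64,2, 10,  22,47,75,93]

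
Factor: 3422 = 2^1*29^1*59^1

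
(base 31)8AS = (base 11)6037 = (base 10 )8026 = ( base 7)32254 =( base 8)17532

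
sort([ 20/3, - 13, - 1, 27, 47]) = [ - 13, - 1, 20/3,  27,47 ] 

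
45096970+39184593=84281563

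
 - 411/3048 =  - 1 + 879/1016 = - 0.13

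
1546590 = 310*4989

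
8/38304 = 1/4788  =  0.00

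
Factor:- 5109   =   - 3^1*13^1 * 131^1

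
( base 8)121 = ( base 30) 2l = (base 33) 2f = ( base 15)56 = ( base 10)81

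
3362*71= 238702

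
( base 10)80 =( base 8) 120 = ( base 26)32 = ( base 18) 48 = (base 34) 2c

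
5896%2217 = 1462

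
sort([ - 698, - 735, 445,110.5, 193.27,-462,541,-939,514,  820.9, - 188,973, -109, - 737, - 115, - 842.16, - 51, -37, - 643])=[ - 939, - 842.16, - 737, - 735, - 698, - 643, - 462, - 188, - 115, - 109, - 51, - 37, 110.5,193.27,445,514, 541,820.9,973]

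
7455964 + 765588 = 8221552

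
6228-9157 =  - 2929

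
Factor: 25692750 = 2^1* 3^2*5^3*19^1*601^1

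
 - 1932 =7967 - 9899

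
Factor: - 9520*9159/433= - 2^4*3^1*5^1*7^1*17^1*43^1*71^1*433^( - 1) = -87193680/433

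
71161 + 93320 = 164481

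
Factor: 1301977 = 443^1 * 2939^1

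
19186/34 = 9593/17 = 564.29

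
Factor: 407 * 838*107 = 2^1*11^1*37^1*107^1*419^1 = 36494062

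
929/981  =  929/981 = 0.95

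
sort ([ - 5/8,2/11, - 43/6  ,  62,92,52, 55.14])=[ - 43/6 , - 5/8, 2/11, 52  ,  55.14,62,  92 ]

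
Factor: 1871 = 1871^1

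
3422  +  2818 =6240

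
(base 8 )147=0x67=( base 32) 37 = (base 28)3j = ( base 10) 103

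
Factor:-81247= - 113^1 * 719^1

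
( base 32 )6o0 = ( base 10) 6912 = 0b1101100000000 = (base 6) 52000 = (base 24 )C00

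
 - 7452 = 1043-8495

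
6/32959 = 6/32959 = 0.00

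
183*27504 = 5033232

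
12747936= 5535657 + 7212279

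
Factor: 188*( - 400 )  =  -2^6*5^2*47^1 = - 75200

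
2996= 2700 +296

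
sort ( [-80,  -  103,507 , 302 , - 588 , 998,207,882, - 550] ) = [  -  588,-550, - 103,- 80,207,302,507,882 , 998 ]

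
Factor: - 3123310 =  - 2^1*5^1*312331^1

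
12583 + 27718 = 40301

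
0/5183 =0 = 0.00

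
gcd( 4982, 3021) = 53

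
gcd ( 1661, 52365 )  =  1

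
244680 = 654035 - 409355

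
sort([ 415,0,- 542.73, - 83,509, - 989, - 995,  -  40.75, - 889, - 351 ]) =[ - 995, - 989, - 889, - 542.73,-351, - 83, - 40.75, 0,415,  509] 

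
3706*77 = 285362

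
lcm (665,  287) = 27265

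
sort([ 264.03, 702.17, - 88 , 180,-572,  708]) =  [-572,-88,  180,264.03, 702.17,708 ] 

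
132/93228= 11/7769  =  0.00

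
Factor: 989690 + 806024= 2^1 * 311^1*2887^1 = 1795714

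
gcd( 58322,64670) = 2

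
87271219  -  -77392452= 164663671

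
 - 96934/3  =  -96934/3 = - 32311.33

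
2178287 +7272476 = 9450763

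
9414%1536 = 198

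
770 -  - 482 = 1252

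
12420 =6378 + 6042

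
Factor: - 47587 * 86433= -4113087171 = - 3^1*23^1*47^1*613^1* 2069^1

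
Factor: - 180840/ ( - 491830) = 2^2*3^1*11^1*359^( - 1) =132/359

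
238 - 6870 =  - 6632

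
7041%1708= 209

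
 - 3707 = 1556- 5263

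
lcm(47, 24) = 1128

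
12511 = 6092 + 6419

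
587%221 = 145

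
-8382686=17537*( - 478)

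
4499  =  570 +3929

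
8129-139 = 7990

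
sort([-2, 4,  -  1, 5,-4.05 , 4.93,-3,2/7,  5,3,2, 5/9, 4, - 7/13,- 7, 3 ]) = [ - 7,- 4.05, - 3,- 2,-1, - 7/13,  2/7,5/9,2,3,  3, 4, 4,4.93,  5, 5 ] 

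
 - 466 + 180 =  - 286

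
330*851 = 280830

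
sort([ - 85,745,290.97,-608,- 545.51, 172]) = [ - 608, -545.51, - 85, 172, 290.97,745]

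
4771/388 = 12 + 115/388 = 12.30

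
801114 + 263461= 1064575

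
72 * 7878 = 567216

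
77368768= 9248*8366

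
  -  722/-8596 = 361/4298 =0.08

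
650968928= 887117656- 236148728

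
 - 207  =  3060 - 3267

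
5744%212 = 20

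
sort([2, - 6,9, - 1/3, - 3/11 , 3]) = [ - 6, - 1/3,-3/11, 2, 3, 9]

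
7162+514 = 7676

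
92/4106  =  46/2053=0.02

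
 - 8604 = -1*8604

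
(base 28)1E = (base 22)1k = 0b101010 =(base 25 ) 1h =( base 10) 42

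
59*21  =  1239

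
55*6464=355520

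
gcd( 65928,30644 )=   4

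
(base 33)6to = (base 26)B31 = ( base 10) 7515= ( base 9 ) 11270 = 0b1110101011011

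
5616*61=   342576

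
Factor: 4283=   4283^1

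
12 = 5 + 7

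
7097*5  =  35485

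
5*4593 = 22965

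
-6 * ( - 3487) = 20922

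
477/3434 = 477/3434  =  0.14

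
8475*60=508500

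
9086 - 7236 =1850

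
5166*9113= 47077758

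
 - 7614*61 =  - 464454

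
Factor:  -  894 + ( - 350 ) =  - 1244 = -  2^2*311^1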